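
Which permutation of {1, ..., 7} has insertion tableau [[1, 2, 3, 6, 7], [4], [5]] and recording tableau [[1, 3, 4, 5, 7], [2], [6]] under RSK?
Reverse the RSK construction: for i from n down to 1, find the cell of Q containing i, remove the entry at that cell from P, and reverse-bump it up through P; the value ejected from row 1 is w(i).

Step i=7: Q has 7 at row 1, column 5; remove that cell from P, ejecting 7. So w(7) = 7. P is now [[1, 2, 3, 6], [4], [5]].
Step i=6: Q has 6 at row 3, column 1; remove 5 from row 3 of P and reverse-bump: 5 enters row 2 and ejects 4; 4 enters row 1 and ejects 3. So w(6) = 3. P is now [[1, 2, 4, 6], [5]].
Step i=5: Q has 5 at row 1, column 4; remove that cell from P, ejecting 6. So w(5) = 6. P is now [[1, 2, 4], [5]].
Step i=4: Q has 4 at row 1, column 3; remove that cell from P, ejecting 4. So w(4) = 4. P is now [[1, 2], [5]].
Step i=3: Q has 3 at row 1, column 2; remove that cell from P, ejecting 2. So w(3) = 2. P is now [[1], [5]].
Step i=2: Q has 2 at row 2, column 1; remove 5 from row 2 of P and reverse-bump: 5 enters row 1 and ejects 1. So w(2) = 1. P is now [[5]].
Step i=1: Q has 1 at row 1, column 1; remove that cell from P, ejecting 5. So w(1) = 5. P is now [].

So w = 5 1 2 4 6 3 7.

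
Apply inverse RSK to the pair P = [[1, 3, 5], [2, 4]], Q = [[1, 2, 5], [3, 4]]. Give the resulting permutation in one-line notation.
Reverse the RSK construction: for i from n down to 1, find the cell of Q containing i, remove the entry at that cell from P, and reverse-bump it up through P; the value ejected from row 1 is w(i).

Step i=5: Q has 5 at row 1, column 3; remove that cell from P, ejecting 5. So w(5) = 5. P is now [[1, 3], [2, 4]].
Step i=4: Q has 4 at row 2, column 2; remove 4 from row 2 of P and reverse-bump: 4 enters row 1 and ejects 3. So w(4) = 3. P is now [[1, 4], [2]].
Step i=3: Q has 3 at row 2, column 1; remove 2 from row 2 of P and reverse-bump: 2 enters row 1 and ejects 1. So w(3) = 1. P is now [[2, 4]].
Step i=2: Q has 2 at row 1, column 2; remove that cell from P, ejecting 4. So w(2) = 4. P is now [[2]].
Step i=1: Q has 1 at row 1, column 1; remove that cell from P, ejecting 2. So w(1) = 2. P is now [].

So w = 2 4 1 3 5.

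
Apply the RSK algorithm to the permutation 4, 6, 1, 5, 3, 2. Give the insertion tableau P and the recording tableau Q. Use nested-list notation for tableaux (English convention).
Insert each entry of the permutation into P by Schensted row insertion, recording in Q the position of each new cell.

After inserting 4: P = [[4]].
After inserting 6: P = [[4, 6]].
After inserting 1: P = [[1, 6], [4]].
After inserting 5: P = [[1, 5], [4, 6]].
After inserting 3: P = [[1, 3], [4, 5], [6]].
After inserting 2: P = [[1, 2], [3, 5], [4], [6]].

So P = [[1, 2], [3, 5], [4], [6]], Q = [[1, 2], [3, 4], [5], [6]].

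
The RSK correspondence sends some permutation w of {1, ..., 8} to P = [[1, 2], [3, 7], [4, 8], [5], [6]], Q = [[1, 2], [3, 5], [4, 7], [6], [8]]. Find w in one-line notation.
6 8 5 4 7 1 3 2

Reverse the RSK construction: for i from n down to 1, find the cell of Q containing i, remove the entry at that cell from P, and reverse-bump it up through P; the value ejected from row 1 is w(i).

Step i=8: Q has 8 at row 5, column 1; remove 6 from row 5 of P and reverse-bump: 6 enters row 4 and ejects 5; 5 enters row 3 and ejects 4; 4 enters row 2 and ejects 3; 3 enters row 1 and ejects 2. So w(8) = 2. P is now [[1, 3], [4, 7], [5, 8], [6]].
Step i=7: Q has 7 at row 3, column 2; remove 8 from row 3 of P and reverse-bump: 8 enters row 2 and ejects 7; 7 enters row 1 and ejects 3. So w(7) = 3. P is now [[1, 7], [4, 8], [5], [6]].
Step i=6: Q has 6 at row 4, column 1; remove 6 from row 4 of P and reverse-bump: 6 enters row 3 and ejects 5; 5 enters row 2 and ejects 4; 4 enters row 1 and ejects 1. So w(6) = 1. P is now [[4, 7], [5, 8], [6]].
Step i=5: Q has 5 at row 2, column 2; remove 8 from row 2 of P and reverse-bump: 8 enters row 1 and ejects 7. So w(5) = 7. P is now [[4, 8], [5], [6]].
Step i=4: Q has 4 at row 3, column 1; remove 6 from row 3 of P and reverse-bump: 6 enters row 2 and ejects 5; 5 enters row 1 and ejects 4. So w(4) = 4. P is now [[5, 8], [6]].
Step i=3: Q has 3 at row 2, column 1; remove 6 from row 2 of P and reverse-bump: 6 enters row 1 and ejects 5. So w(3) = 5. P is now [[6, 8]].
Step i=2: Q has 2 at row 1, column 2; remove that cell from P, ejecting 8. So w(2) = 8. P is now [[6]].
Step i=1: Q has 1 at row 1, column 1; remove that cell from P, ejecting 6. So w(1) = 6. P is now [].

So w = 6 8 5 4 7 1 3 2.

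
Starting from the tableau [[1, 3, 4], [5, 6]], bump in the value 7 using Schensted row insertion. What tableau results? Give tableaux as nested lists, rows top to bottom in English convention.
[[1, 3, 4, 7], [5, 6]]

7 is larger than every entry of row 1, so it is appended to row 1. The new tableau is [[1, 3, 4, 7], [5, 6]].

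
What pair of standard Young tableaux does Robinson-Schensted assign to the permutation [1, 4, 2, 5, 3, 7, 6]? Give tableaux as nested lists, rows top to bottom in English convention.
P = [[1, 2, 3, 6], [4, 5, 7]], Q = [[1, 2, 4, 6], [3, 5, 7]]

Insert each entry of the permutation into P by Schensted row insertion, recording in Q the position of each new cell.

After inserting 1: P = [[1]].
After inserting 4: P = [[1, 4]].
After inserting 2: P = [[1, 2], [4]].
After inserting 5: P = [[1, 2, 5], [4]].
After inserting 3: P = [[1, 2, 3], [4, 5]].
After inserting 7: P = [[1, 2, 3, 7], [4, 5]].
After inserting 6: P = [[1, 2, 3, 6], [4, 5, 7]].

So P = [[1, 2, 3, 6], [4, 5, 7]], Q = [[1, 2, 4, 6], [3, 5, 7]].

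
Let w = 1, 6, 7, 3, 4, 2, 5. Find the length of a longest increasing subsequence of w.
4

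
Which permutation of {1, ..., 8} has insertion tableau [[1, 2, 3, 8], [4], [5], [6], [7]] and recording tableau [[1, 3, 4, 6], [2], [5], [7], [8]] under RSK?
7 1 2 6 5 8 4 3

Reverse the RSK construction: for i from n down to 1, find the cell of Q containing i, remove the entry at that cell from P, and reverse-bump it up through P; the value ejected from row 1 is w(i).

Step i=8: Q has 8 at row 5, column 1; remove 7 from row 5 of P and reverse-bump: 7 enters row 4 and ejects 6; 6 enters row 3 and ejects 5; 5 enters row 2 and ejects 4; 4 enters row 1 and ejects 3. So w(8) = 3. P is now [[1, 2, 4, 8], [5], [6], [7]].
Step i=7: Q has 7 at row 4, column 1; remove 7 from row 4 of P and reverse-bump: 7 enters row 3 and ejects 6; 6 enters row 2 and ejects 5; 5 enters row 1 and ejects 4. So w(7) = 4. P is now [[1, 2, 5, 8], [6], [7]].
Step i=6: Q has 6 at row 1, column 4; remove that cell from P, ejecting 8. So w(6) = 8. P is now [[1, 2, 5], [6], [7]].
Step i=5: Q has 5 at row 3, column 1; remove 7 from row 3 of P and reverse-bump: 7 enters row 2 and ejects 6; 6 enters row 1 and ejects 5. So w(5) = 5. P is now [[1, 2, 6], [7]].
Step i=4: Q has 4 at row 1, column 3; remove that cell from P, ejecting 6. So w(4) = 6. P is now [[1, 2], [7]].
Step i=3: Q has 3 at row 1, column 2; remove that cell from P, ejecting 2. So w(3) = 2. P is now [[1], [7]].
Step i=2: Q has 2 at row 2, column 1; remove 7 from row 2 of P and reverse-bump: 7 enters row 1 and ejects 1. So w(2) = 1. P is now [[7]].
Step i=1: Q has 1 at row 1, column 1; remove that cell from P, ejecting 7. So w(1) = 7. P is now [].

So w = 7 1 2 6 5 8 4 3.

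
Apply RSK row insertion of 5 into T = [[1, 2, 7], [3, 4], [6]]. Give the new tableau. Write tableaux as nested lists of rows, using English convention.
[[1, 2, 5], [3, 4, 7], [6]]

In row 1, 5 replaces 7 (the leftmost entry greater than 5); 7 is bumped to row 2. 7 is appended to row 2. The new tableau is [[1, 2, 5], [3, 4, 7], [6]].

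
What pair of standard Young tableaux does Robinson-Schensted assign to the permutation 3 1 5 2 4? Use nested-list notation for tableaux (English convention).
P = [[1, 2, 4], [3, 5]], Q = [[1, 3, 5], [2, 4]]

Insert each entry of the permutation into P by Schensted row insertion, recording in Q the position of each new cell.

Insert 3: appended to row 1. P = [[3]], Q = [[1]].
Insert 1: 1 bumps 3 from row 1; 3 starts row 2. P = [[1], [3]], Q = [[1], [2]].
Insert 5: appended to row 1. P = [[1, 5], [3]], Q = [[1, 3], [2]].
Insert 2: 2 bumps 5 from row 1; 5 appends to row 2. P = [[1, 2], [3, 5]], Q = [[1, 3], [2, 4]].
Insert 4: appended to row 1. P = [[1, 2, 4], [3, 5]], Q = [[1, 3, 5], [2, 4]].

So P = [[1, 2, 4], [3, 5]], Q = [[1, 3, 5], [2, 4]].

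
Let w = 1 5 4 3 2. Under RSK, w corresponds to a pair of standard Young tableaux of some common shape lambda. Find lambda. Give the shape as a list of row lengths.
Row-insert each entry into an empty tableau.

After inserting 1: P = [[1]].
After inserting 5: P = [[1, 5]].
After inserting 4: P = [[1, 4], [5]].
After inserting 3: P = [[1, 3], [4], [5]].
After inserting 2: P = [[1, 2], [3], [4], [5]].

The final insertion tableau P = [[1, 2], [3], [4], [5]] has shape [2, 1, 1, 1].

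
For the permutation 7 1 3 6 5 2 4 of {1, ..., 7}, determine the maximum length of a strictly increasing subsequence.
3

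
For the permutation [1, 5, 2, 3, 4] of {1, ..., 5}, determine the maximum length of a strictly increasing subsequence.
4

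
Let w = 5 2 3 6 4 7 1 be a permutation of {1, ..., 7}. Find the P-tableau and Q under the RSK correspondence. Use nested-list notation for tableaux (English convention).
Insert each entry of the permutation into P by Schensted row insertion, recording in Q the position of each new cell.

Insert 5: appended to row 1. P = [[5]].
Insert 2: 2 bumps 5 from row 1; 5 starts row 2. P = [[2], [5]].
Insert 3: appended to row 1. P = [[2, 3], [5]].
Insert 6: appended to row 1. P = [[2, 3, 6], [5]].
Insert 4: 4 bumps 6 from row 1; 6 appends to row 2. P = [[2, 3, 4], [5, 6]].
Insert 7: appended to row 1. P = [[2, 3, 4, 7], [5, 6]].
Insert 1: 1 bumps 2 from row 1; 2 bumps 5 from row 2; 5 starts row 3. P = [[1, 3, 4, 7], [2, 6], [5]].

So P = [[1, 3, 4, 7], [2, 6], [5]], Q = [[1, 3, 4, 6], [2, 5], [7]].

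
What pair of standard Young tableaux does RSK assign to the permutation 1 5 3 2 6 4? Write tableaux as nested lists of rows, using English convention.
Insert each entry of the permutation into P by Schensted row insertion, recording in Q the position of each new cell.

Insert 1: appended to row 1. P = [[1]].
Insert 5: appended to row 1. P = [[1, 5]].
Insert 3: 3 bumps 5 from row 1; 5 starts row 2. P = [[1, 3], [5]].
Insert 2: 2 bumps 3 from row 1; 3 bumps 5 from row 2; 5 starts row 3. P = [[1, 2], [3], [5]].
Insert 6: appended to row 1. P = [[1, 2, 6], [3], [5]].
Insert 4: 4 bumps 6 from row 1; 6 appends to row 2. P = [[1, 2, 4], [3, 6], [5]].

So P = [[1, 2, 4], [3, 6], [5]], Q = [[1, 2, 5], [3, 6], [4]].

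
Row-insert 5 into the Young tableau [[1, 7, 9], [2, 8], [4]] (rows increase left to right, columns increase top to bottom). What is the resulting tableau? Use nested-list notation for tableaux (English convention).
In row 1, 5 replaces 7 (the leftmost entry greater than 5); 7 is bumped to row 2. In row 2, 7 replaces 8 (the leftmost entry greater than 7); 8 is bumped to row 3. 8 is appended to row 3. The new tableau is [[1, 5, 9], [2, 7], [4, 8]].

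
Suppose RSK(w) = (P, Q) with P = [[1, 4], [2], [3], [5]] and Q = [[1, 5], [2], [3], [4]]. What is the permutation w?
5 3 2 1 4

Reverse the RSK construction: for i from n down to 1, find the cell of Q containing i, remove the entry at that cell from P, and reverse-bump it up through P; the value ejected from row 1 is w(i).

Step i=5: Q has 5 at row 1, column 2; remove that cell from P, ejecting 4. So w(5) = 4. P is now [[1], [2], [3], [5]].
Step i=4: Q has 4 at row 4, column 1; remove 5 from row 4 of P and reverse-bump: 5 enters row 3 and ejects 3; 3 enters row 2 and ejects 2; 2 enters row 1 and ejects 1. So w(4) = 1. P is now [[2], [3], [5]].
Step i=3: Q has 3 at row 3, column 1; remove 5 from row 3 of P and reverse-bump: 5 enters row 2 and ejects 3; 3 enters row 1 and ejects 2. So w(3) = 2. P is now [[3], [5]].
Step i=2: Q has 2 at row 2, column 1; remove 5 from row 2 of P and reverse-bump: 5 enters row 1 and ejects 3. So w(2) = 3. P is now [[5]].
Step i=1: Q has 1 at row 1, column 1; remove that cell from P, ejecting 5. So w(1) = 5. P is now [].

So w = 5 3 2 1 4.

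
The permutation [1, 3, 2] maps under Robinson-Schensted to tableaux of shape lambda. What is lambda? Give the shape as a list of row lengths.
Row-insert each entry into an empty tableau.

After inserting 1: P = [[1]].
After inserting 3: P = [[1, 3]].
After inserting 2: P = [[1, 2], [3]].

The final insertion tableau P = [[1, 2], [3]] has shape [2, 1].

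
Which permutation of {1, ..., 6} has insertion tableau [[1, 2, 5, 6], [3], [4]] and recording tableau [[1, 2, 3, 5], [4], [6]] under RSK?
1 4 5 3 6 2

Reverse the RSK construction: for i from n down to 1, find the cell of Q containing i, remove the entry at that cell from P, and reverse-bump it up through P; the value ejected from row 1 is w(i).

Step i=6: Q has 6 at row 3, column 1; remove 4 from row 3 of P and reverse-bump: 4 enters row 2 and ejects 3; 3 enters row 1 and ejects 2. So w(6) = 2. P is now [[1, 3, 5, 6], [4]].
Step i=5: Q has 5 at row 1, column 4; remove that cell from P, ejecting 6. So w(5) = 6. P is now [[1, 3, 5], [4]].
Step i=4: Q has 4 at row 2, column 1; remove 4 from row 2 of P and reverse-bump: 4 enters row 1 and ejects 3. So w(4) = 3. P is now [[1, 4, 5]].
Step i=3: Q has 3 at row 1, column 3; remove that cell from P, ejecting 5. So w(3) = 5. P is now [[1, 4]].
Step i=2: Q has 2 at row 1, column 2; remove that cell from P, ejecting 4. So w(2) = 4. P is now [[1]].
Step i=1: Q has 1 at row 1, column 1; remove that cell from P, ejecting 1. So w(1) = 1. P is now [].

So w = 1 4 5 3 6 2.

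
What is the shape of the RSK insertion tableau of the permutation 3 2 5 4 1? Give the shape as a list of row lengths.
[2, 2, 1]

RSK row insertion gives P = [[1, 4], [2, 5], [3]], which has shape [2, 2, 1].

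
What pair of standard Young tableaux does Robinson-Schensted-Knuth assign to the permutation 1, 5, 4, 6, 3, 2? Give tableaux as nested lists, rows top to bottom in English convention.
P = [[1, 2, 6], [3], [4], [5]], Q = [[1, 2, 4], [3], [5], [6]]

Insert each entry of the permutation into P by Schensted row insertion, recording in Q the position of each new cell.

Insert 1: appended to row 1. P = [[1]].
Insert 5: appended to row 1. P = [[1, 5]].
Insert 4: 4 bumps 5 from row 1; 5 starts row 2. P = [[1, 4], [5]].
Insert 6: appended to row 1. P = [[1, 4, 6], [5]].
Insert 3: 3 bumps 4 from row 1; 4 bumps 5 from row 2; 5 starts row 3. P = [[1, 3, 6], [4], [5]].
Insert 2: 2 bumps 3 from row 1; 3 bumps 4 from row 2; 4 bumps 5 from row 3; 5 starts row 4. P = [[1, 2, 6], [3], [4], [5]].

So P = [[1, 2, 6], [3], [4], [5]], Q = [[1, 2, 4], [3], [5], [6]].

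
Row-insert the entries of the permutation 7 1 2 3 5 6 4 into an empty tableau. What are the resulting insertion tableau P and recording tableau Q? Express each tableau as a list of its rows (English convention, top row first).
P = [[1, 2, 3, 4, 6], [5], [7]], Q = [[1, 3, 4, 5, 6], [2], [7]]

Insert each entry of the permutation into P by Schensted row insertion, recording in Q the position of each new cell.

After inserting 7: P = [[7]].
After inserting 1: P = [[1], [7]].
After inserting 2: P = [[1, 2], [7]].
After inserting 3: P = [[1, 2, 3], [7]].
After inserting 5: P = [[1, 2, 3, 5], [7]].
After inserting 6: P = [[1, 2, 3, 5, 6], [7]].
After inserting 4: P = [[1, 2, 3, 4, 6], [5], [7]].

So P = [[1, 2, 3, 4, 6], [5], [7]], Q = [[1, 3, 4, 5, 6], [2], [7]].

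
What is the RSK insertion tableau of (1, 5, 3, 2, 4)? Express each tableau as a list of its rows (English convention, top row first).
P = [[1, 2, 4], [3], [5]]

After inserting 1: P = [[1]].
After inserting 5: P = [[1, 5]].
After inserting 3: P = [[1, 3], [5]].
After inserting 2: P = [[1, 2], [3], [5]].
After inserting 4: P = [[1, 2, 4], [3], [5]].

So P = [[1, 2, 4], [3], [5]].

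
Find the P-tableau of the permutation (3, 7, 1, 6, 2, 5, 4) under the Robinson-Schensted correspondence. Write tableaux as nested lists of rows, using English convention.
P = [[1, 2, 4], [3, 5], [6], [7]]

Insert 3: appended to row 1. P = [[3]].
Insert 7: appended to row 1. P = [[3, 7]].
Insert 1: 1 bumps 3 from row 1; 3 starts row 2. P = [[1, 7], [3]].
Insert 6: 6 bumps 7 from row 1; 7 appends to row 2. P = [[1, 6], [3, 7]].
Insert 2: 2 bumps 6 from row 1; 6 bumps 7 from row 2; 7 starts row 3. P = [[1, 2], [3, 6], [7]].
Insert 5: appended to row 1. P = [[1, 2, 5], [3, 6], [7]].
Insert 4: 4 bumps 5 from row 1; 5 bumps 6 from row 2; 6 bumps 7 from row 3; 7 starts row 4. P = [[1, 2, 4], [3, 5], [6], [7]].

So P = [[1, 2, 4], [3, 5], [6], [7]].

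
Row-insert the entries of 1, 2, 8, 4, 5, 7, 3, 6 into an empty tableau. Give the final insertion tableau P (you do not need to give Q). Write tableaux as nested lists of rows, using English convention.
P = [[1, 2, 3, 5, 6], [4, 7], [8]]

After inserting 1: P = [[1]].
After inserting 2: P = [[1, 2]].
After inserting 8: P = [[1, 2, 8]].
After inserting 4: P = [[1, 2, 4], [8]].
After inserting 5: P = [[1, 2, 4, 5], [8]].
After inserting 7: P = [[1, 2, 4, 5, 7], [8]].
After inserting 3: P = [[1, 2, 3, 5, 7], [4], [8]].
After inserting 6: P = [[1, 2, 3, 5, 6], [4, 7], [8]].

So P = [[1, 2, 3, 5, 6], [4, 7], [8]].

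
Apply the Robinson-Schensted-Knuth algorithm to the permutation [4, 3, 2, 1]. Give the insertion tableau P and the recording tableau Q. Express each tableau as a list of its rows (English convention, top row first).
P = [[1], [2], [3], [4]], Q = [[1], [2], [3], [4]]

Insert each entry of the permutation into P by Schensted row insertion, recording in Q the position of each new cell.

Insert 4: appended to row 1. P = [[4]].
Insert 3: 3 bumps 4 from row 1; 4 starts row 2. P = [[3], [4]].
Insert 2: 2 bumps 3 from row 1; 3 bumps 4 from row 2; 4 starts row 3. P = [[2], [3], [4]].
Insert 1: 1 bumps 2 from row 1; 2 bumps 3 from row 2; 3 bumps 4 from row 3; 4 starts row 4. P = [[1], [2], [3], [4]].

So P = [[1], [2], [3], [4]], Q = [[1], [2], [3], [4]].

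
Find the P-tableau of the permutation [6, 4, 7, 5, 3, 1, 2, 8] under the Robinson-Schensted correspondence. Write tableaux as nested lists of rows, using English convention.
P = [[1, 2, 8], [3, 5], [4, 7], [6]]

Insert 6: appended to row 1. P = [[6]].
Insert 4: 4 bumps 6 from row 1; 6 starts row 2. P = [[4], [6]].
Insert 7: appended to row 1. P = [[4, 7], [6]].
Insert 5: 5 bumps 7 from row 1; 7 appends to row 2. P = [[4, 5], [6, 7]].
Insert 3: 3 bumps 4 from row 1; 4 bumps 6 from row 2; 6 starts row 3. P = [[3, 5], [4, 7], [6]].
Insert 1: 1 bumps 3 from row 1; 3 bumps 4 from row 2; 4 bumps 6 from row 3; 6 starts row 4. P = [[1, 5], [3, 7], [4], [6]].
Insert 2: 2 bumps 5 from row 1; 5 bumps 7 from row 2; 7 appends to row 3. P = [[1, 2], [3, 5], [4, 7], [6]].
Insert 8: appended to row 1. P = [[1, 2, 8], [3, 5], [4, 7], [6]].

So P = [[1, 2, 8], [3, 5], [4, 7], [6]].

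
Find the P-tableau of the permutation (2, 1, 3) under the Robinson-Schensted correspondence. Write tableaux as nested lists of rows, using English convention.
P = [[1, 3], [2]]

Insert 2: appended to row 1. P = [[2]].
Insert 1: 1 bumps 2 from row 1; 2 starts row 2. P = [[1], [2]].
Insert 3: appended to row 1. P = [[1, 3], [2]].

So P = [[1, 3], [2]].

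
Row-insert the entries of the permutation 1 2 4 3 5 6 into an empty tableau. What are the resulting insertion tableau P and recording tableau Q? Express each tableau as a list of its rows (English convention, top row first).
P = [[1, 2, 3, 5, 6], [4]], Q = [[1, 2, 3, 5, 6], [4]]

Insert each entry of the permutation into P by Schensted row insertion, recording in Q the position of each new cell.

Insert 1: appended to row 1. P = [[1]], Q = [[1]].
Insert 2: appended to row 1. P = [[1, 2]], Q = [[1, 2]].
Insert 4: appended to row 1. P = [[1, 2, 4]], Q = [[1, 2, 3]].
Insert 3: 3 bumps 4 from row 1; 4 starts row 2. P = [[1, 2, 3], [4]], Q = [[1, 2, 3], [4]].
Insert 5: appended to row 1. P = [[1, 2, 3, 5], [4]], Q = [[1, 2, 3, 5], [4]].
Insert 6: appended to row 1. P = [[1, 2, 3, 5, 6], [4]], Q = [[1, 2, 3, 5, 6], [4]].

So P = [[1, 2, 3, 5, 6], [4]], Q = [[1, 2, 3, 5, 6], [4]].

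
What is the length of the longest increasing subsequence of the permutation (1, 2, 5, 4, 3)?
3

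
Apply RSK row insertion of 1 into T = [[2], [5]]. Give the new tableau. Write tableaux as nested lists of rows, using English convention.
[[1], [2], [5]]

In row 1, 1 replaces 2 (the leftmost entry greater than 1); 2 is bumped to row 2. In row 2, 2 replaces 5 (the leftmost entry greater than 2); 5 is bumped to row 3. 5 starts a new row 3. The new tableau is [[1], [2], [5]].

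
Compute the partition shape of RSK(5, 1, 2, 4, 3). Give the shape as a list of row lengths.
Row-insert each entry into an empty tableau.

After inserting 5: P = [[5]].
After inserting 1: P = [[1], [5]].
After inserting 2: P = [[1, 2], [5]].
After inserting 4: P = [[1, 2, 4], [5]].
After inserting 3: P = [[1, 2, 3], [4], [5]].

The final insertion tableau P = [[1, 2, 3], [4], [5]] has shape [3, 1, 1].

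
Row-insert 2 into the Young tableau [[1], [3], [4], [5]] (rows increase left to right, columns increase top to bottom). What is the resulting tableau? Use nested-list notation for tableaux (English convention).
2 is larger than every entry of row 1, so it is appended to row 1. The new tableau is [[1, 2], [3], [4], [5]].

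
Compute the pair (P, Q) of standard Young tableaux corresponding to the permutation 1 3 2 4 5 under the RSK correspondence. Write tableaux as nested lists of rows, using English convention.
P = [[1, 2, 4, 5], [3]], Q = [[1, 2, 4, 5], [3]]

Insert each entry of the permutation into P by Schensted row insertion, recording in Q the position of each new cell.

Insert 1: appended to row 1. P = [[1]].
Insert 3: appended to row 1. P = [[1, 3]].
Insert 2: 2 bumps 3 from row 1; 3 starts row 2. P = [[1, 2], [3]].
Insert 4: appended to row 1. P = [[1, 2, 4], [3]].
Insert 5: appended to row 1. P = [[1, 2, 4, 5], [3]].

So P = [[1, 2, 4, 5], [3]], Q = [[1, 2, 4, 5], [3]].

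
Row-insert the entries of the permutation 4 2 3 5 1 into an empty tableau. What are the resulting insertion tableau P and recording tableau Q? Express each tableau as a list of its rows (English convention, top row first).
P = [[1, 3, 5], [2], [4]], Q = [[1, 3, 4], [2], [5]]

Insert each entry of the permutation into P by Schensted row insertion, recording in Q the position of each new cell.

Insert 4: appended to row 1. P = [[4]].
Insert 2: 2 bumps 4 from row 1; 4 starts row 2. P = [[2], [4]].
Insert 3: appended to row 1. P = [[2, 3], [4]].
Insert 5: appended to row 1. P = [[2, 3, 5], [4]].
Insert 1: 1 bumps 2 from row 1; 2 bumps 4 from row 2; 4 starts row 3. P = [[1, 3, 5], [2], [4]].

So P = [[1, 3, 5], [2], [4]], Q = [[1, 3, 4], [2], [5]].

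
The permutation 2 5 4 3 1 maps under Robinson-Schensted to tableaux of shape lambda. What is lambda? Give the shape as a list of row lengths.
[2, 1, 1, 1]

RSK row insertion gives P = [[1, 3], [2], [4], [5]], which has shape [2, 1, 1, 1].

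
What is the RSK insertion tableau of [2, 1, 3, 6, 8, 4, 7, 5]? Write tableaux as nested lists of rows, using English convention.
P = [[1, 3, 4, 5], [2, 6, 7], [8]]

After inserting 2: P = [[2]].
After inserting 1: P = [[1], [2]].
After inserting 3: P = [[1, 3], [2]].
After inserting 6: P = [[1, 3, 6], [2]].
After inserting 8: P = [[1, 3, 6, 8], [2]].
After inserting 4: P = [[1, 3, 4, 8], [2, 6]].
After inserting 7: P = [[1, 3, 4, 7], [2, 6, 8]].
After inserting 5: P = [[1, 3, 4, 5], [2, 6, 7], [8]].

So P = [[1, 3, 4, 5], [2, 6, 7], [8]].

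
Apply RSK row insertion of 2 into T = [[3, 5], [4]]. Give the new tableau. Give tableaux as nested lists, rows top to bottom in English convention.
[[2, 5], [3], [4]]

In row 1, 2 replaces 3 (the leftmost entry greater than 2); 3 is bumped to row 2. In row 2, 3 replaces 4 (the leftmost entry greater than 3); 4 is bumped to row 3. 4 starts a new row 3. The new tableau is [[2, 5], [3], [4]].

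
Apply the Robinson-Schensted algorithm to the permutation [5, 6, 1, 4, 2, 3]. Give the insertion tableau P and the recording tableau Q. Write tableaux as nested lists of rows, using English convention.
Insert each entry of the permutation into P by Schensted row insertion, recording in Q the position of each new cell.

Insert 5: appended to row 1. P = [[5]].
Insert 6: appended to row 1. P = [[5, 6]].
Insert 1: 1 bumps 5 from row 1; 5 starts row 2. P = [[1, 6], [5]].
Insert 4: 4 bumps 6 from row 1; 6 appends to row 2. P = [[1, 4], [5, 6]].
Insert 2: 2 bumps 4 from row 1; 4 bumps 5 from row 2; 5 starts row 3. P = [[1, 2], [4, 6], [5]].
Insert 3: appended to row 1. P = [[1, 2, 3], [4, 6], [5]].

So P = [[1, 2, 3], [4, 6], [5]], Q = [[1, 2, 6], [3, 4], [5]].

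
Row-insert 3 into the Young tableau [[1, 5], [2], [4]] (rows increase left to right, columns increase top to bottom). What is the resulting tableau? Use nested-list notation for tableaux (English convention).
[[1, 3], [2, 5], [4]]

In row 1, 3 replaces 5 (the leftmost entry greater than 3); 5 is bumped to row 2. 5 is appended to row 2. The new tableau is [[1, 3], [2, 5], [4]].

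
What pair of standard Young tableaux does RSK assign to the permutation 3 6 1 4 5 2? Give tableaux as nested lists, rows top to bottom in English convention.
Insert each entry of the permutation into P by Schensted row insertion, recording in Q the position of each new cell.

Insert 3: appended to row 1. P = [[3]], Q = [[1]].
Insert 6: appended to row 1. P = [[3, 6]], Q = [[1, 2]].
Insert 1: 1 bumps 3 from row 1; 3 starts row 2. P = [[1, 6], [3]], Q = [[1, 2], [3]].
Insert 4: 4 bumps 6 from row 1; 6 appends to row 2. P = [[1, 4], [3, 6]], Q = [[1, 2], [3, 4]].
Insert 5: appended to row 1. P = [[1, 4, 5], [3, 6]], Q = [[1, 2, 5], [3, 4]].
Insert 2: 2 bumps 4 from row 1; 4 bumps 6 from row 2; 6 starts row 3. P = [[1, 2, 5], [3, 4], [6]], Q = [[1, 2, 5], [3, 4], [6]].

So P = [[1, 2, 5], [3, 4], [6]], Q = [[1, 2, 5], [3, 4], [6]].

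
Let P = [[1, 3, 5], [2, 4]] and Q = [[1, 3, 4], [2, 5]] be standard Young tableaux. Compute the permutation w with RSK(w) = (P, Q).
2 1 4 5 3

Reverse the RSK construction: for i from n down to 1, find the cell of Q containing i, remove the entry at that cell from P, and reverse-bump it up through P; the value ejected from row 1 is w(i).

Step i=5: Q has 5 at row 2, column 2; remove 4 from row 2 of P and reverse-bump: 4 enters row 1 and ejects 3. So w(5) = 3. P is now [[1, 4, 5], [2]].
Step i=4: Q has 4 at row 1, column 3; remove that cell from P, ejecting 5. So w(4) = 5. P is now [[1, 4], [2]].
Step i=3: Q has 3 at row 1, column 2; remove that cell from P, ejecting 4. So w(3) = 4. P is now [[1], [2]].
Step i=2: Q has 2 at row 2, column 1; remove 2 from row 2 of P and reverse-bump: 2 enters row 1 and ejects 1. So w(2) = 1. P is now [[2]].
Step i=1: Q has 1 at row 1, column 1; remove that cell from P, ejecting 2. So w(1) = 2. P is now [].

So w = 2 1 4 5 3.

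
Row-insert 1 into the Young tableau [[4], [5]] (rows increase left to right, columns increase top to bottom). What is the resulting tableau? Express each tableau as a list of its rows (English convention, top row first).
In row 1, 1 replaces 4 (the leftmost entry greater than 1); 4 is bumped to row 2. In row 2, 4 replaces 5 (the leftmost entry greater than 4); 5 is bumped to row 3. 5 starts a new row 3. The new tableau is [[1], [4], [5]].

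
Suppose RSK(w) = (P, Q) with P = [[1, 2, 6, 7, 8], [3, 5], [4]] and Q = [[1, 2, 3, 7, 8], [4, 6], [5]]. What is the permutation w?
Reverse the RSK construction: for i from n down to 1, find the cell of Q containing i, remove the entry at that cell from P, and reverse-bump it up through P; the value ejected from row 1 is w(i).

Step i=8: Q has 8 at row 1, column 5; remove that cell from P, ejecting 8. So w(8) = 8. P is now [[1, 2, 6, 7], [3, 5], [4]].
Step i=7: Q has 7 at row 1, column 4; remove that cell from P, ejecting 7. So w(7) = 7. P is now [[1, 2, 6], [3, 5], [4]].
Step i=6: Q has 6 at row 2, column 2; remove 5 from row 2 of P and reverse-bump: 5 enters row 1 and ejects 2. So w(6) = 2. P is now [[1, 5, 6], [3], [4]].
Step i=5: Q has 5 at row 3, column 1; remove 4 from row 3 of P and reverse-bump: 4 enters row 2 and ejects 3; 3 enters row 1 and ejects 1. So w(5) = 1. P is now [[3, 5, 6], [4]].
Step i=4: Q has 4 at row 2, column 1; remove 4 from row 2 of P and reverse-bump: 4 enters row 1 and ejects 3. So w(4) = 3. P is now [[4, 5, 6]].
Step i=3: Q has 3 at row 1, column 3; remove that cell from P, ejecting 6. So w(3) = 6. P is now [[4, 5]].
Step i=2: Q has 2 at row 1, column 2; remove that cell from P, ejecting 5. So w(2) = 5. P is now [[4]].
Step i=1: Q has 1 at row 1, column 1; remove that cell from P, ejecting 4. So w(1) = 4. P is now [].

So w = 4 5 6 3 1 2 7 8.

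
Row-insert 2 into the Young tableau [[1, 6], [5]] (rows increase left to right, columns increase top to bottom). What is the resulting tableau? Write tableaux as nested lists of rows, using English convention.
[[1, 2], [5, 6]]

In row 1, 2 replaces 6 (the leftmost entry greater than 2); 6 is bumped to row 2. 6 is appended to row 2. The new tableau is [[1, 2], [5, 6]].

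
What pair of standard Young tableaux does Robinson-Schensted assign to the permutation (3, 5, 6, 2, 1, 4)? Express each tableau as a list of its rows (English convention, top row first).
Insert each entry of the permutation into P by Schensted row insertion, recording in Q the position of each new cell.

Insert 3: appended to row 1. P = [[3]].
Insert 5: appended to row 1. P = [[3, 5]].
Insert 6: appended to row 1. P = [[3, 5, 6]].
Insert 2: 2 bumps 3 from row 1; 3 starts row 2. P = [[2, 5, 6], [3]].
Insert 1: 1 bumps 2 from row 1; 2 bumps 3 from row 2; 3 starts row 3. P = [[1, 5, 6], [2], [3]].
Insert 4: 4 bumps 5 from row 1; 5 appends to row 2. P = [[1, 4, 6], [2, 5], [3]].

So P = [[1, 4, 6], [2, 5], [3]], Q = [[1, 2, 3], [4, 6], [5]].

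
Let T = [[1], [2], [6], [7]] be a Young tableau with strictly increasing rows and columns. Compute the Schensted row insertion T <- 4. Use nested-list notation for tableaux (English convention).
4 is larger than every entry of row 1, so it is appended to row 1. The new tableau is [[1, 4], [2], [6], [7]].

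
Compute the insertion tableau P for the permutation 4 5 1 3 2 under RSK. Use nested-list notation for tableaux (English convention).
Insert 4: appended to row 1. P = [[4]].
Insert 5: appended to row 1. P = [[4, 5]].
Insert 1: 1 bumps 4 from row 1; 4 starts row 2. P = [[1, 5], [4]].
Insert 3: 3 bumps 5 from row 1; 5 appends to row 2. P = [[1, 3], [4, 5]].
Insert 2: 2 bumps 3 from row 1; 3 bumps 4 from row 2; 4 starts row 3. P = [[1, 2], [3, 5], [4]].

So P = [[1, 2], [3, 5], [4]].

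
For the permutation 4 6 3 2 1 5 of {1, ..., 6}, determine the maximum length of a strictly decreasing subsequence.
4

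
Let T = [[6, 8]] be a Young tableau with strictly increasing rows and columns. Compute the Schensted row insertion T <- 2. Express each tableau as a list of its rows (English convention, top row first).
In row 1, 2 replaces 6 (the leftmost entry greater than 2); 6 is bumped to row 2. 6 starts a new row 2. The new tableau is [[2, 8], [6]].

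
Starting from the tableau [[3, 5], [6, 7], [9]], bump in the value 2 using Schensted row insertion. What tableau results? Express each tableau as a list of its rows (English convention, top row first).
In row 1, 2 replaces 3 (the leftmost entry greater than 2); 3 is bumped to row 2. In row 2, 3 replaces 6 (the leftmost entry greater than 3); 6 is bumped to row 3. In row 3, 6 replaces 9 (the leftmost entry greater than 6); 9 is bumped to row 4. 9 starts a new row 4. The new tableau is [[2, 5], [3, 7], [6], [9]].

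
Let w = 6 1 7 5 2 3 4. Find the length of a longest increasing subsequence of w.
4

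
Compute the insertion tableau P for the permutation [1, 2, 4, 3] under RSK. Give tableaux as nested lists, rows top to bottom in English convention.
Insert 1: appended to row 1. P = [[1]].
Insert 2: appended to row 1. P = [[1, 2]].
Insert 4: appended to row 1. P = [[1, 2, 4]].
Insert 3: 3 bumps 4 from row 1; 4 starts row 2. P = [[1, 2, 3], [4]].

So P = [[1, 2, 3], [4]].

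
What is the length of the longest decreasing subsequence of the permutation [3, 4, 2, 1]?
3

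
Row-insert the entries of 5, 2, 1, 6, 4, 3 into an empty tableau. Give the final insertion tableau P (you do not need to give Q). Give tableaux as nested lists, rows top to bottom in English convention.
P = [[1, 3], [2, 4], [5, 6]]

Insert 5: appended to row 1. P = [[5]].
Insert 2: 2 bumps 5 from row 1; 5 starts row 2. P = [[2], [5]].
Insert 1: 1 bumps 2 from row 1; 2 bumps 5 from row 2; 5 starts row 3. P = [[1], [2], [5]].
Insert 6: appended to row 1. P = [[1, 6], [2], [5]].
Insert 4: 4 bumps 6 from row 1; 6 appends to row 2. P = [[1, 4], [2, 6], [5]].
Insert 3: 3 bumps 4 from row 1; 4 bumps 6 from row 2; 6 appends to row 3. P = [[1, 3], [2, 4], [5, 6]].

So P = [[1, 3], [2, 4], [5, 6]].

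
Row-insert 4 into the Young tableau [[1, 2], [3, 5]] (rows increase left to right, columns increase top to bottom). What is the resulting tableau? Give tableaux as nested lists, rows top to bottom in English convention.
4 is larger than every entry of row 1, so it is appended to row 1. The new tableau is [[1, 2, 4], [3, 5]].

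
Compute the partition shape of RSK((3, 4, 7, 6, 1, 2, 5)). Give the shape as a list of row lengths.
Row-insert each entry into an empty tableau.

After inserting 3: P = [[3]].
After inserting 4: P = [[3, 4]].
After inserting 7: P = [[3, 4, 7]].
After inserting 6: P = [[3, 4, 6], [7]].
After inserting 1: P = [[1, 4, 6], [3], [7]].
After inserting 2: P = [[1, 2, 6], [3, 4], [7]].
After inserting 5: P = [[1, 2, 5], [3, 4, 6], [7]].

The final insertion tableau P = [[1, 2, 5], [3, 4, 6], [7]] has shape [3, 3, 1].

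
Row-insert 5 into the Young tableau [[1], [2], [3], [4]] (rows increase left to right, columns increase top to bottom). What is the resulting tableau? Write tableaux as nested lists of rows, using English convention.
[[1, 5], [2], [3], [4]]

5 is larger than every entry of row 1, so it is appended to row 1. The new tableau is [[1, 5], [2], [3], [4]].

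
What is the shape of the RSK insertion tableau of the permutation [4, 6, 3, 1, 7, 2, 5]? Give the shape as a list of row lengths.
Row-insert each entry into an empty tableau.

After inserting 4: P = [[4]].
After inserting 6: P = [[4, 6]].
After inserting 3: P = [[3, 6], [4]].
After inserting 1: P = [[1, 6], [3], [4]].
After inserting 7: P = [[1, 6, 7], [3], [4]].
After inserting 2: P = [[1, 2, 7], [3, 6], [4]].
After inserting 5: P = [[1, 2, 5], [3, 6, 7], [4]].

The final insertion tableau P = [[1, 2, 5], [3, 6, 7], [4]] has shape [3, 3, 1].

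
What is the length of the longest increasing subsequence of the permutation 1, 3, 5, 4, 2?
3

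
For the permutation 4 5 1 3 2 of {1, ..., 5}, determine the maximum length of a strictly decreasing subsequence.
3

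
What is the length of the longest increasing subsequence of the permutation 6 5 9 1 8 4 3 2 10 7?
3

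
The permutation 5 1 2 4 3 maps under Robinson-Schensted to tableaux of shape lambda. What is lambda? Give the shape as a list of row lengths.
Row-insert each entry into an empty tableau.

After inserting 5: P = [[5]].
After inserting 1: P = [[1], [5]].
After inserting 2: P = [[1, 2], [5]].
After inserting 4: P = [[1, 2, 4], [5]].
After inserting 3: P = [[1, 2, 3], [4], [5]].

The final insertion tableau P = [[1, 2, 3], [4], [5]] has shape [3, 1, 1].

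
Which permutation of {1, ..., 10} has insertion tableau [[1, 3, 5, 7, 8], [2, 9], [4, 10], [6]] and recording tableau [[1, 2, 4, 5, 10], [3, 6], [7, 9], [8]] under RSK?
2 6 4 5 10 9 3 1 7 8

Reverse the RSK construction: for i from n down to 1, find the cell of Q containing i, remove the entry at that cell from P, and reverse-bump it up through P; the value ejected from row 1 is w(i).

Step i=10: Q has 10 at row 1, column 5; remove that cell from P, ejecting 8. So w(10) = 8. P is now [[1, 3, 5, 7], [2, 9], [4, 10], [6]].
Step i=9: Q has 9 at row 3, column 2; remove 10 from row 3 of P and reverse-bump: 10 enters row 2 and ejects 9; 9 enters row 1 and ejects 7. So w(9) = 7. P is now [[1, 3, 5, 9], [2, 10], [4], [6]].
Step i=8: Q has 8 at row 4, column 1; remove 6 from row 4 of P and reverse-bump: 6 enters row 3 and ejects 4; 4 enters row 2 and ejects 2; 2 enters row 1 and ejects 1. So w(8) = 1. P is now [[2, 3, 5, 9], [4, 10], [6]].
Step i=7: Q has 7 at row 3, column 1; remove 6 from row 3 of P and reverse-bump: 6 enters row 2 and ejects 4; 4 enters row 1 and ejects 3. So w(7) = 3. P is now [[2, 4, 5, 9], [6, 10]].
Step i=6: Q has 6 at row 2, column 2; remove 10 from row 2 of P and reverse-bump: 10 enters row 1 and ejects 9. So w(6) = 9. P is now [[2, 4, 5, 10], [6]].
Step i=5: Q has 5 at row 1, column 4; remove that cell from P, ejecting 10. So w(5) = 10. P is now [[2, 4, 5], [6]].
Step i=4: Q has 4 at row 1, column 3; remove that cell from P, ejecting 5. So w(4) = 5. P is now [[2, 4], [6]].
Step i=3: Q has 3 at row 2, column 1; remove 6 from row 2 of P and reverse-bump: 6 enters row 1 and ejects 4. So w(3) = 4. P is now [[2, 6]].
Step i=2: Q has 2 at row 1, column 2; remove that cell from P, ejecting 6. So w(2) = 6. P is now [[2]].
Step i=1: Q has 1 at row 1, column 1; remove that cell from P, ejecting 2. So w(1) = 2. P is now [].

So w = 2 6 4 5 10 9 3 1 7 8.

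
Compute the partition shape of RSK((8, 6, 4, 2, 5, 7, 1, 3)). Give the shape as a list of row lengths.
[3, 2, 1, 1, 1]

Row-insert each entry into an empty tableau.

After inserting 8: P = [[8]].
After inserting 6: P = [[6], [8]].
After inserting 4: P = [[4], [6], [8]].
After inserting 2: P = [[2], [4], [6], [8]].
After inserting 5: P = [[2, 5], [4], [6], [8]].
After inserting 7: P = [[2, 5, 7], [4], [6], [8]].
After inserting 1: P = [[1, 5, 7], [2], [4], [6], [8]].
After inserting 3: P = [[1, 3, 7], [2, 5], [4], [6], [8]].

The final insertion tableau P = [[1, 3, 7], [2, 5], [4], [6], [8]] has shape [3, 2, 1, 1, 1].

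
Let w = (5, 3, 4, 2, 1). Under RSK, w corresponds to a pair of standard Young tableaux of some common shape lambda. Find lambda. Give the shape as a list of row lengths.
Row-insert each entry into an empty tableau.

After inserting 5: P = [[5]].
After inserting 3: P = [[3], [5]].
After inserting 4: P = [[3, 4], [5]].
After inserting 2: P = [[2, 4], [3], [5]].
After inserting 1: P = [[1, 4], [2], [3], [5]].

The final insertion tableau P = [[1, 4], [2], [3], [5]] has shape [2, 1, 1, 1].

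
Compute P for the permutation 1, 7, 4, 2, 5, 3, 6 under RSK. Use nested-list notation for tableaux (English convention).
Insert 1: appended to row 1. P = [[1]].
Insert 7: appended to row 1. P = [[1, 7]].
Insert 4: 4 bumps 7 from row 1; 7 starts row 2. P = [[1, 4], [7]].
Insert 2: 2 bumps 4 from row 1; 4 bumps 7 from row 2; 7 starts row 3. P = [[1, 2], [4], [7]].
Insert 5: appended to row 1. P = [[1, 2, 5], [4], [7]].
Insert 3: 3 bumps 5 from row 1; 5 appends to row 2. P = [[1, 2, 3], [4, 5], [7]].
Insert 6: appended to row 1. P = [[1, 2, 3, 6], [4, 5], [7]].

So P = [[1, 2, 3, 6], [4, 5], [7]].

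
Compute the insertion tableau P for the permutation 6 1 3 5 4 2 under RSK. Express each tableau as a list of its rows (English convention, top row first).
Insert 6: appended to row 1. P = [[6]].
Insert 1: 1 bumps 6 from row 1; 6 starts row 2. P = [[1], [6]].
Insert 3: appended to row 1. P = [[1, 3], [6]].
Insert 5: appended to row 1. P = [[1, 3, 5], [6]].
Insert 4: 4 bumps 5 from row 1; 5 bumps 6 from row 2; 6 starts row 3. P = [[1, 3, 4], [5], [6]].
Insert 2: 2 bumps 3 from row 1; 3 bumps 5 from row 2; 5 bumps 6 from row 3; 6 starts row 4. P = [[1, 2, 4], [3], [5], [6]].

So P = [[1, 2, 4], [3], [5], [6]].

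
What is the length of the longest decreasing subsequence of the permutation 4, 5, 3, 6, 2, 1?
4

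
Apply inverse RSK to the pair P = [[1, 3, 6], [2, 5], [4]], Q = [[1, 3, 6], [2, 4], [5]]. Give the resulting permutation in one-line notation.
4 2 5 3 1 6

Reverse the RSK construction: for i from n down to 1, find the cell of Q containing i, remove the entry at that cell from P, and reverse-bump it up through P; the value ejected from row 1 is w(i).

Step i=6: Q has 6 at row 1, column 3; remove that cell from P, ejecting 6. So w(6) = 6. P is now [[1, 3], [2, 5], [4]].
Step i=5: Q has 5 at row 3, column 1; remove 4 from row 3 of P and reverse-bump: 4 enters row 2 and ejects 2; 2 enters row 1 and ejects 1. So w(5) = 1. P is now [[2, 3], [4, 5]].
Step i=4: Q has 4 at row 2, column 2; remove 5 from row 2 of P and reverse-bump: 5 enters row 1 and ejects 3. So w(4) = 3. P is now [[2, 5], [4]].
Step i=3: Q has 3 at row 1, column 2; remove that cell from P, ejecting 5. So w(3) = 5. P is now [[2], [4]].
Step i=2: Q has 2 at row 2, column 1; remove 4 from row 2 of P and reverse-bump: 4 enters row 1 and ejects 2. So w(2) = 2. P is now [[4]].
Step i=1: Q has 1 at row 1, column 1; remove that cell from P, ejecting 4. So w(1) = 4. P is now [].

So w = 4 2 5 3 1 6.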